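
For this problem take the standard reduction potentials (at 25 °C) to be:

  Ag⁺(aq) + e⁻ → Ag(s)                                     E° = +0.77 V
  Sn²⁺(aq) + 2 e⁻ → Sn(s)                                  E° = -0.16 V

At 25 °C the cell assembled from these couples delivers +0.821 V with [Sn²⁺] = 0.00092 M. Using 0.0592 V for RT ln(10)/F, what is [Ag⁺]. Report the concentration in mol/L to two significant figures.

0.00044 M

Ag⁺/Ag is the cathode, Sn²⁺/Sn the anode: E°cell = +0.93 V, n = 2.
Overall reaction: 2 Ag⁺(aq) + Sn(s) → 2 Ag(s) + Sn²⁺(aq); Q = [Sn²⁺]^1/[Ag⁺]^2.
From E = E° − (0.0592/n) log Q: log Q = (E° − E)·n/0.0592 = (+0.93 − (+0.821))·2/0.0592 = 3.6824.
So 2·log[Ag⁺] = 1·log(0.00092) − log Q = -3.0362 − (3.6824) = -6.7186; log[Ag⁺] = -6.7186 / 2 = -3.3593; [Ag⁺] = 10^(-3.3593) ≈ 0.00044 M.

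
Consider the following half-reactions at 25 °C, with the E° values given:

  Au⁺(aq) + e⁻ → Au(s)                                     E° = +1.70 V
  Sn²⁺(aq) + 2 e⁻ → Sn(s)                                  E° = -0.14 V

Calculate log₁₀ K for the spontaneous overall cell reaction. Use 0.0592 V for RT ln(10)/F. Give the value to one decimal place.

62.2

Cathode: Au⁺/Au; anode: Sn²⁺/Sn. E°cell = +1.84 V, n = 2.
log K = nE°cell / 0.0592 = (2)(+1.84) / 0.0592 = 62.2.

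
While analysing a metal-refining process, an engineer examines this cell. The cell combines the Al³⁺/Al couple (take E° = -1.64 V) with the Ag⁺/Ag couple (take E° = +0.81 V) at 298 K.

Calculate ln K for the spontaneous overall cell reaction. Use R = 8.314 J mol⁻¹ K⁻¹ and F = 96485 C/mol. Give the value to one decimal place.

Cathode: Ag⁺/Ag; anode: Al³⁺/Al. E°cell = (+0.81) − (-1.64) = +2.45 V, with n = 3.
ΔG° = −nFE° = −RT ln K, so ln K = nFE°/(RT) = (3)(96485)(+2.45) / ((8.314)(298)) = 286.234.

286.2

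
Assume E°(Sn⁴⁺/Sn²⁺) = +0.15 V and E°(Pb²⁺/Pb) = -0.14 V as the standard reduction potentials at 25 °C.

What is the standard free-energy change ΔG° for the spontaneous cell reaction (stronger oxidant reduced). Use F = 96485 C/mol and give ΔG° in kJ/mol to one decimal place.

-56.0 kJ/mol

Sn⁴⁺/Sn²⁺ (E° = +0.15 V) is the cathode; Pb²⁺/Pb (E° = -0.14 V) is the anode, so E°cell = +0.29 V.
Balancing electrons gives n = 2 (lcm of 2 and 2).
ΔG° = −nFE° = −(2)(96485)(+0.29) = -55,961 J = -56.0 kJ/mol.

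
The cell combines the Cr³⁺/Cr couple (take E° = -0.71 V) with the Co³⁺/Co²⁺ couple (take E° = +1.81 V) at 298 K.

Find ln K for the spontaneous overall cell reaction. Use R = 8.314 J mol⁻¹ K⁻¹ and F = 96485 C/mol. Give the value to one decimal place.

294.4

Cathode: Co³⁺/Co²⁺; anode: Cr³⁺/Cr. E°cell = (+1.81) − (-0.71) = +2.52 V, with n = 3.
ΔG° = −nFE° = −RT ln K, so ln K = nFE°/(RT) = (3)(96485)(+2.52) / ((8.314)(298)) = 294.412.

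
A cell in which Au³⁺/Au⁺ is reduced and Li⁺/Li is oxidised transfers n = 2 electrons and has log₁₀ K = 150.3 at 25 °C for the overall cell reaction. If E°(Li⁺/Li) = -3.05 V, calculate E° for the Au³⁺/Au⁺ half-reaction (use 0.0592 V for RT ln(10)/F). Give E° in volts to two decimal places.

E°cell = (0.0592/n)·log K = (0.0592/2)(150.3) = +4.449 V.
Since Au³⁺/Au⁺ is the cathode and Li⁺/Li the anode, E°cell = E°(Au³⁺/Au⁺) − E°(Li⁺/Li).
So E°(Au³⁺/Au⁺) = E°cell + E°(Li⁺/Li) = +4.449 + (-3.05) = +1.40 V.

+1.40 V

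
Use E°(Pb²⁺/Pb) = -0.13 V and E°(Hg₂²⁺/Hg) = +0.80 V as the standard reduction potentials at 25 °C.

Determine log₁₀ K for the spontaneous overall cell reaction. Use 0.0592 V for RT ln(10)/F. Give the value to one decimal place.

31.4

Cathode: Hg₂²⁺/Hg; anode: Pb²⁺/Pb. E°cell = +0.93 V, n = 2.
log K = nE°cell / 0.0592 = (2)(+0.93) / 0.0592 = 31.4.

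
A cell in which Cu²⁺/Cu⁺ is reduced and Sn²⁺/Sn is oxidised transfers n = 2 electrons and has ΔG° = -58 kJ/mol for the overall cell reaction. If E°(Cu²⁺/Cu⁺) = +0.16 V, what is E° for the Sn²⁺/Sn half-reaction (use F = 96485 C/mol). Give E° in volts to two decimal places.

E°cell = −ΔG°/(nF) = −(-58×10³)/((2)(96485)) = +0.301 V.
Since Cu²⁺/Cu⁺ is the cathode and Sn²⁺/Sn the anode, E°cell = E°(Cu²⁺/Cu⁺) − E°(Sn²⁺/Sn).
So E°(Sn²⁺/Sn) = E°(Cu²⁺/Cu⁺) − E°cell = (+0.16) − (+0.301) = -0.14 V.

-0.14 V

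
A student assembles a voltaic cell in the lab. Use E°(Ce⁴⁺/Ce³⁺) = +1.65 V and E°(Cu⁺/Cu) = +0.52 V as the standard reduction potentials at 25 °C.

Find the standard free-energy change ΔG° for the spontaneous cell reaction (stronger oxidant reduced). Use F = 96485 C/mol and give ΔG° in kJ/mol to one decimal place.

Ce⁴⁺/Ce³⁺ (E° = +1.65 V) is the cathode; Cu⁺/Cu (E° = +0.52 V) is the anode, so E°cell = +1.13 V.
Balancing electrons gives n = 1 (lcm of 1 and 1).
ΔG° = −nFE° = −(1)(96485)(+1.13) = -109,028 J = -109.0 kJ/mol.

-109.0 kJ/mol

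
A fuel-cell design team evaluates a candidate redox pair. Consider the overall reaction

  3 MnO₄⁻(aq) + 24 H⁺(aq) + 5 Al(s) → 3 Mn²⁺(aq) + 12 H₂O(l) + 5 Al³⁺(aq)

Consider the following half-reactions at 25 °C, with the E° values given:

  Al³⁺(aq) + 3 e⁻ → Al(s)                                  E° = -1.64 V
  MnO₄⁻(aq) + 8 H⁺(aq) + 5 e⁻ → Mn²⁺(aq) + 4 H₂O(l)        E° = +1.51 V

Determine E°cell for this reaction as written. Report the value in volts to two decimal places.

+3.15 V

The MnO₄⁻/Mn²⁺ couple has the higher reduction potential, so it is the cathode; Al³⁺/Al is oxidised at the anode.
E°cell = E°(cathode) − E°(anode) = (+1.51) − (-1.64) = +3.15 V.
Since E°cell > 0, the reaction is spontaneous under standard conditions.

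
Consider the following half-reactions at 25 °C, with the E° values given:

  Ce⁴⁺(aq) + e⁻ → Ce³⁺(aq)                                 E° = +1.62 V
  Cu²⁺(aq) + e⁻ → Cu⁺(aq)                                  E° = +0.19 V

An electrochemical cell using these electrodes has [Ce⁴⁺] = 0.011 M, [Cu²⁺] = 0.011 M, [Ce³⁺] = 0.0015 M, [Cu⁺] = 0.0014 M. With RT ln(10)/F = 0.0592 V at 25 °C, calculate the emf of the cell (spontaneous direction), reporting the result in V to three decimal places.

Ce⁴⁺/Ce³⁺ is the cathode (higher E°), Cu²⁺/Cu⁺ the anode: E°cell = +1.62 − (+0.19) = +1.43 V, n = 1.
Overall: Ce⁴⁺(aq) + Cu⁺(aq) → Ce³⁺(aq) + Cu²⁺(aq)
Q = [Ce³⁺]·[Cu²⁺] / ([Ce⁴⁺]·[Cu⁺]); log Q = 0.030.
E = E° − (0.0592/n) log Q = +1.43 − (0.0592/1)(0.030) = +1.428 V.

+1.428 V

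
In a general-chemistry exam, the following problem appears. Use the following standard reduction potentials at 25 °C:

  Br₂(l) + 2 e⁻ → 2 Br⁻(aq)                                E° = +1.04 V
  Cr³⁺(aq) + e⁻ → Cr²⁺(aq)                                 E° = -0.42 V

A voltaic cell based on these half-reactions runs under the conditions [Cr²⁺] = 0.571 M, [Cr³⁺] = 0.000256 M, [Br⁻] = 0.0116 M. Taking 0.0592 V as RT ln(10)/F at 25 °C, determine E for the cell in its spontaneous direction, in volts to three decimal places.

+1.773 V

Br₂/Br⁻ is the cathode (higher E°), Cr³⁺/Cr²⁺ the anode: E°cell = +1.04 − (-0.42) = +1.46 V, n = 2.
Overall: Br₂(l) + 2 Cr²⁺(aq) → 2 Br⁻(aq) + 2 Cr³⁺(aq)
Q = [Br⁻]^2·[Cr³⁺]^2 / ([Cr²⁺]^2); log Q = -10.568.
E = E° − (0.0592/n) log Q = +1.46 − (0.0592/2)(-10.568) = +1.773 V.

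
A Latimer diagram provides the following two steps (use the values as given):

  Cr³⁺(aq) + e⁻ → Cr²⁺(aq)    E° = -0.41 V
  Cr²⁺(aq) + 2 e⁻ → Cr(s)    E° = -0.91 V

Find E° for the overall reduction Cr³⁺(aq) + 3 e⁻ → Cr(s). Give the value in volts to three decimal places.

-0.743 V

Since ΔG° = −nFE° is additive over sequential reductions, n₃E°₃ = n₁E°₁ + n₂E°₂.
E°₃ = (1×-0.41 + 2×-0.91) / 3 = (-2.230) / 3 = -0.743 V.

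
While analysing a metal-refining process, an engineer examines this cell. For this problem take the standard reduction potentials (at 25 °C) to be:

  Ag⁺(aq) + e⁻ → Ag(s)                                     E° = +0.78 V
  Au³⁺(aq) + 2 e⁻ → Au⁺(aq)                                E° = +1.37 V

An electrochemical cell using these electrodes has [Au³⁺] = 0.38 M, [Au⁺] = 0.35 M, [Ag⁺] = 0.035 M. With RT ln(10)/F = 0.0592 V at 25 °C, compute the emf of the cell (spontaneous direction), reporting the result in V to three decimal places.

+0.677 V

Au³⁺/Au⁺ is the cathode (higher E°), Ag⁺/Ag the anode: E°cell = +1.37 − (+0.78) = +0.59 V, n = 2.
Overall: Au³⁺(aq) + 2 Ag(s) → Au⁺(aq) + 2 Ag⁺(aq)
Q = [Au⁺]·[Ag⁺]^2 / ([Au³⁺]); log Q = -2.948.
E = E° − (0.0592/n) log Q = +0.59 − (0.0592/2)(-2.948) = +0.677 V.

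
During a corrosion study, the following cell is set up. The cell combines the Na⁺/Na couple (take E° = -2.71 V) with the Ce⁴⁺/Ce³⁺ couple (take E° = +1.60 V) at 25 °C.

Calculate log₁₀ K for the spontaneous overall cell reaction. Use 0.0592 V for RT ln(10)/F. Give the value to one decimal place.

Cathode: Ce⁴⁺/Ce³⁺; anode: Na⁺/Na. E°cell = +4.31 V, n = 1.
log K = nE°cell / 0.0592 = (1)(+4.31) / 0.0592 = 72.8.

72.8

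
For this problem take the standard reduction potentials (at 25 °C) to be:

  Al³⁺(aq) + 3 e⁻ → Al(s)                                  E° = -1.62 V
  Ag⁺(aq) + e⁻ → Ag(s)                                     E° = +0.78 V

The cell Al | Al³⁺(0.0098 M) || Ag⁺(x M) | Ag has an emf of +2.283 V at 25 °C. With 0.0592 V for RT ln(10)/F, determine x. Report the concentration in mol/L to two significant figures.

0.0023 M

Ag⁺/Ag is the cathode, Al³⁺/Al the anode: E°cell = +2.40 V, n = 3.
Overall reaction: 3 Ag⁺(aq) + Al(s) → 3 Ag(s) + Al³⁺(aq); Q = [Al³⁺]^1/[Ag⁺]^3.
From E = E° − (0.0592/n) log Q: log Q = (E° − E)·n/0.0592 = (+2.40 − (+2.283))·3/0.0592 = 5.9291.
So 3·log[Ag⁺] = 1·log(0.0098) − log Q = -2.0088 − (5.9291) = -7.9379; log[Ag⁺] = -7.9379 / 3 = -2.6460; [Ag⁺] = 10^(-2.6460) ≈ 0.0023 M.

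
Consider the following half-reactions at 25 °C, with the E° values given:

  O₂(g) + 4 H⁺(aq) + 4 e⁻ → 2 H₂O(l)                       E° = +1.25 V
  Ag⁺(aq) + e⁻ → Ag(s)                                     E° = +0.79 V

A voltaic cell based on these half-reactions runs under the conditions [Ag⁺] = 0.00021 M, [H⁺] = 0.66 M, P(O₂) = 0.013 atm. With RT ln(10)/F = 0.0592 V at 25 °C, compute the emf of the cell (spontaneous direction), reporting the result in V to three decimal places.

O₂/H₂O is the cathode (higher E°), Ag⁺/Ag the anode: E°cell = +1.25 − (+0.79) = +0.46 V, n = 4.
Overall: O₂(g) + 4 H⁺(aq) + 4 Ag(s) → 2 H₂O(l) + 4 Ag⁺(aq)
Q = [Ag⁺]^4 / (P(O₂)·[H⁺]^4); log Q = -12.103.
E = E° − (0.0592/n) log Q = +0.46 − (0.0592/4)(-12.103) = +0.639 V.

+0.639 V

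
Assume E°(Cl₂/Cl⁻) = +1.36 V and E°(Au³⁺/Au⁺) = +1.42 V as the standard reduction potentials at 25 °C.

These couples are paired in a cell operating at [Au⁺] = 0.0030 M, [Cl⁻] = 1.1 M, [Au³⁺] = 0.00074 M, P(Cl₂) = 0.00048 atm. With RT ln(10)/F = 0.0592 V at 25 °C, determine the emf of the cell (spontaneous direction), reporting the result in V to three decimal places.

Au³⁺/Au⁺ is the cathode (higher E°), Cl₂/Cl⁻ the anode: E°cell = +1.42 − (+1.36) = +0.06 V, n = 2.
Overall: Au³⁺(aq) + 2 Cl⁻(aq) → Au⁺(aq) + Cl₂(g)
Q = [Au⁺]·P(Cl₂) / ([Au³⁺]·[Cl⁻]^2); log Q = -2.794.
E = E° − (0.0592/n) log Q = +0.06 − (0.0592/2)(-2.794) = +0.143 V.

+0.143 V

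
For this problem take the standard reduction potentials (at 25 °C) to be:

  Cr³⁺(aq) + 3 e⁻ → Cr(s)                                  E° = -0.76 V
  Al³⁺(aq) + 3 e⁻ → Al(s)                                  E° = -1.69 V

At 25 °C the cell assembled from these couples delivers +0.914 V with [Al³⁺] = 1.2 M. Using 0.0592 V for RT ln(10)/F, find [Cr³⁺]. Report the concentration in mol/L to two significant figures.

0.19 M

Cr³⁺/Cr is the cathode, Al³⁺/Al the anode: E°cell = +0.93 V, n = 3.
Overall reaction: Cr³⁺(aq) + Al(s) → Cr(s) + Al³⁺(aq); Q = [Al³⁺]^1/[Cr³⁺]^1.
From E = E° − (0.0592/n) log Q: log Q = (E° − E)·n/0.0592 = (+0.93 − (+0.914))·3/0.0592 = 0.8108.
So 1·log[Cr³⁺] = 1·log(1.2) − log Q = 0.0792 − (0.8108) = -0.7316; [Cr³⁺] = 10^(-0.7316) ≈ 0.19 M.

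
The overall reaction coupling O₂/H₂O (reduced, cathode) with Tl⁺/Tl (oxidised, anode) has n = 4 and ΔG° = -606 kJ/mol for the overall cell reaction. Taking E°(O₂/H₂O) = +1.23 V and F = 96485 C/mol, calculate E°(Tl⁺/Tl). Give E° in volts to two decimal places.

-0.34 V

E°cell = −ΔG°/(nF) = −(-606×10³)/((4)(96485)) = +1.570 V.
Since O₂/H₂O is the cathode and Tl⁺/Tl the anode, E°cell = E°(O₂/H₂O) − E°(Tl⁺/Tl).
So E°(Tl⁺/Tl) = E°(O₂/H₂O) − E°cell = (+1.23) − (+1.570) = -0.34 V.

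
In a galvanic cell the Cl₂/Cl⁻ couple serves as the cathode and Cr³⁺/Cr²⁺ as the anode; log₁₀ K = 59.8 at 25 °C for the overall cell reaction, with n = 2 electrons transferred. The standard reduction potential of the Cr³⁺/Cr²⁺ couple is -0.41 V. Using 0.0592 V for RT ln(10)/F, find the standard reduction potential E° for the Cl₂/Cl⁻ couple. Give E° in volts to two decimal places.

E°cell = (0.0592/n)·log K = (0.0592/2)(59.8) = +1.770 V.
Since Cl₂/Cl⁻ is the cathode and Cr³⁺/Cr²⁺ the anode, E°cell = E°(Cl₂/Cl⁻) − E°(Cr³⁺/Cr²⁺).
So E°(Cl₂/Cl⁻) = E°cell + E°(Cr³⁺/Cr²⁺) = +1.770 + (-0.41) = +1.36 V.

+1.36 V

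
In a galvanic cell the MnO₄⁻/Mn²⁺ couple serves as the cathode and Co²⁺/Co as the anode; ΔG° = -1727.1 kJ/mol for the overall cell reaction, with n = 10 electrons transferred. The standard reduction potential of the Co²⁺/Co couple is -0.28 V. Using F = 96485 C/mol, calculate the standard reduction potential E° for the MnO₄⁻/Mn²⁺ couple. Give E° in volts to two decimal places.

E°cell = −ΔG°/(nF) = −(-1727.1×10³)/((10)(96485)) = +1.790 V.
Since MnO₄⁻/Mn²⁺ is the cathode and Co²⁺/Co the anode, E°cell = E°(MnO₄⁻/Mn²⁺) − E°(Co²⁺/Co).
So E°(MnO₄⁻/Mn²⁺) = E°cell + E°(Co²⁺/Co) = +1.790 + (-0.28) = +1.51 V.

+1.51 V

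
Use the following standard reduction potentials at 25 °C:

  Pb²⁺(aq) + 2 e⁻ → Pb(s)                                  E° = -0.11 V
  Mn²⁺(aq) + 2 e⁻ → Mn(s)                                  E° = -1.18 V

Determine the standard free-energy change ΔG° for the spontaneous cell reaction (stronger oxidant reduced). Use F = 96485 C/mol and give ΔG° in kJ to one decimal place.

Pb²⁺/Pb (E° = -0.11 V) is the cathode; Mn²⁺/Mn (E° = -1.18 V) is the anode, so E°cell = +1.07 V.
Balancing electrons gives n = 2 (lcm of 2 and 2).
ΔG° = −nFE° = −(2)(96485)(+1.07) = -206,478 J = -206.5 kJ.

-206.5 kJ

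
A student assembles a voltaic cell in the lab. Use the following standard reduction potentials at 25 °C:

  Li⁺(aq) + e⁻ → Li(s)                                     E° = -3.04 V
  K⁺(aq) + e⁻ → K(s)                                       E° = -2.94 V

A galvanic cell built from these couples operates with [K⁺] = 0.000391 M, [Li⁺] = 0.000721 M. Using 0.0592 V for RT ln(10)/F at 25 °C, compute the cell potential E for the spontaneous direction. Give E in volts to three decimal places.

K⁺/K is the cathode (higher E°), Li⁺/Li the anode: E°cell = -2.94 − (-3.04) = +0.10 V, n = 1.
Overall: K⁺(aq) + Li(s) → K(s) + Li⁺(aq)
Q = [Li⁺] / ([K⁺]); log Q = 0.266.
E = E° − (0.0592/n) log Q = +0.10 − (0.0592/1)(0.266) = +0.084 V.

+0.084 V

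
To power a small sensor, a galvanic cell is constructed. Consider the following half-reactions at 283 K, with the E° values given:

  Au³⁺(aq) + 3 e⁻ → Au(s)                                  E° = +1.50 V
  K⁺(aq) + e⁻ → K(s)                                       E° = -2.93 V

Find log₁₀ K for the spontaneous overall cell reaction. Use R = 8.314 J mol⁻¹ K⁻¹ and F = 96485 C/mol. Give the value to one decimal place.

Cathode: Au³⁺/Au; anode: K⁺/K. E°cell = (+1.50) − (-2.93) = +4.43 V, with n = 3.
ΔG° = −nFE° = −RT ln K, so ln K = nFE°/(RT) = (3)(96485)(+4.43) / ((8.314)(283)) = 544.990.
log₁₀ K = 544.990 / ln 10 = 236.7.

236.7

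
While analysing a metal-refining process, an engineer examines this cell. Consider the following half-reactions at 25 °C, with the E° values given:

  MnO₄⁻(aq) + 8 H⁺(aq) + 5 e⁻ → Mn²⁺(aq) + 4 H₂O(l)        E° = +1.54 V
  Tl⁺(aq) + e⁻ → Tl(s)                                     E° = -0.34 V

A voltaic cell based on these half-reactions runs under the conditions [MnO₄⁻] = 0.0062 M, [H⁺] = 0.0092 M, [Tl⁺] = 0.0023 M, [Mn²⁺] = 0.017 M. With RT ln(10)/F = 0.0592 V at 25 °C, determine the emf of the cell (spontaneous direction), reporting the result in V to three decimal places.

MnO₄⁻/Mn²⁺ is the cathode (higher E°), Tl⁺/Tl the anode: E°cell = +1.54 − (-0.34) = +1.88 V, n = 5.
Overall: MnO₄⁻(aq) + 8 H⁺(aq) + 5 Tl(s) → Mn²⁺(aq) + 4 H₂O(l) + 5 Tl⁺(aq)
Q = [Mn²⁺]·[Tl⁺]^5 / ([MnO₄⁻]·[H⁺]^8); log Q = 3.536.
E = E° − (0.0592/n) log Q = +1.88 − (0.0592/5)(3.536) = +1.838 V.

+1.838 V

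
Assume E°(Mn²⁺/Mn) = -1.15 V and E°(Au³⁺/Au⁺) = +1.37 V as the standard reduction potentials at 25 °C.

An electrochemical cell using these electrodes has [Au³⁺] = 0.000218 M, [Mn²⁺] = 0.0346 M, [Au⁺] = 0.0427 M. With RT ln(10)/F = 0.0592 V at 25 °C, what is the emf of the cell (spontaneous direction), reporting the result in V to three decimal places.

+2.495 V

Au³⁺/Au⁺ is the cathode (higher E°), Mn²⁺/Mn the anode: E°cell = +1.37 − (-1.15) = +2.52 V, n = 2.
Overall: Au³⁺(aq) + Mn(s) → Au⁺(aq) + Mn²⁺(aq)
Q = [Au⁺]·[Mn²⁺] / ([Au³⁺]); log Q = 0.831.
E = E° − (0.0592/n) log Q = +2.52 − (0.0592/2)(0.831) = +2.495 V.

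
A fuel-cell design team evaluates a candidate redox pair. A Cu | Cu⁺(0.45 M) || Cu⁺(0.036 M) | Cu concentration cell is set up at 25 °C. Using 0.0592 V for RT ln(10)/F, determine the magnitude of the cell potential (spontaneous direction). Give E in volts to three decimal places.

+0.065 V

For a concentration cell E°cell = 0. The 0.45 M side is the cathode (reduction is favoured where [Cu⁺] is higher).
With n = 1, E = −(0.0592/1) log([Cu⁺]ₐₙ/[Cu⁺]꜀ₐₜ) = −(0.0592/1) log(0.036/0.45) = −(0.0592/1)(-1.097) = +0.065 V.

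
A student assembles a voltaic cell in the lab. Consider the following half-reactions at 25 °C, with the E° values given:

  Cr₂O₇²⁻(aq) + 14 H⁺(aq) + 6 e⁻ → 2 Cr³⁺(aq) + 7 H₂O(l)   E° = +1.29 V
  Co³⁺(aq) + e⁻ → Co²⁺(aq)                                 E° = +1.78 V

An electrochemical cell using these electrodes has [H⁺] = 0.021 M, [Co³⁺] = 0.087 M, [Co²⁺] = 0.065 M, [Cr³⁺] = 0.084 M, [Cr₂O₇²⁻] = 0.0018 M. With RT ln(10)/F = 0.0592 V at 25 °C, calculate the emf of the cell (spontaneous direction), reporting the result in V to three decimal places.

+0.735 V

Co³⁺/Co²⁺ is the cathode (higher E°), Cr₂O₇²⁻/Cr³⁺ the anode: E°cell = +1.78 − (+1.29) = +0.49 V, n = 6.
Overall: 6 Co³⁺(aq) + 2 Cr³⁺(aq) + 7 H₂O(l) → 6 Co²⁺(aq) + Cr₂O₇²⁻(aq) + 14 H⁺(aq)
Q = [Co²⁺]^6·[Cr₂O₇²⁻]·[H⁺]^14 / ([Co³⁺]^6·[Cr³⁺]^2); log Q = -24.842.
E = E° − (0.0592/n) log Q = +0.49 − (0.0592/6)(-24.842) = +0.735 V.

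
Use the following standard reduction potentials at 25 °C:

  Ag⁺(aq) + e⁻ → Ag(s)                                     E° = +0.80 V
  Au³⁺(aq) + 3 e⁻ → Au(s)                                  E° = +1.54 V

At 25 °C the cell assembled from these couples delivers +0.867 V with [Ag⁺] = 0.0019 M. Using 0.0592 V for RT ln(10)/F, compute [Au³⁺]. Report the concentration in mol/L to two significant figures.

Au³⁺/Au is the cathode, Ag⁺/Ag the anode: E°cell = +0.74 V, n = 3.
Overall reaction: Au³⁺(aq) + 3 Ag(s) → Au(s) + 3 Ag⁺(aq); Q = [Ag⁺]^3/[Au³⁺]^1.
From E = E° − (0.0592/n) log Q: log Q = (E° − E)·n/0.0592 = (+0.74 − (+0.867))·3/0.0592 = -6.4358.
So 1·log[Au³⁺] = 3·log(0.0019) − log Q = -8.1637 − (-6.4358) = -1.7279; [Au³⁺] = 10^(-1.7279) ≈ 0.019 M.

0.019 M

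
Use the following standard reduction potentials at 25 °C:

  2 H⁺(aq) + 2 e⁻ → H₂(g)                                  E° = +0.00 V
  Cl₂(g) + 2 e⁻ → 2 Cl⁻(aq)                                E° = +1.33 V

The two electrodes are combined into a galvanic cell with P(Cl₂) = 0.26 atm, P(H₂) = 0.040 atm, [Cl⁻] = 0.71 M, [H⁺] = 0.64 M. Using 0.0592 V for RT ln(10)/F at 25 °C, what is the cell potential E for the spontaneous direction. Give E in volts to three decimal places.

+1.292 V

Cl₂/Cl⁻ is the cathode (higher E°), H⁺/H₂ the anode: E°cell = +1.33 − (+0.00) = +1.33 V, n = 2.
Overall: Cl₂(g) + H₂(g) → 2 Cl⁻(aq) + 2 H⁺(aq)
Q = [Cl⁻]^2·[H⁺]^2 / (P(Cl₂)·P(H₂)); log Q = 1.298.
E = E° − (0.0592/n) log Q = +1.33 − (0.0592/2)(1.298) = +1.292 V.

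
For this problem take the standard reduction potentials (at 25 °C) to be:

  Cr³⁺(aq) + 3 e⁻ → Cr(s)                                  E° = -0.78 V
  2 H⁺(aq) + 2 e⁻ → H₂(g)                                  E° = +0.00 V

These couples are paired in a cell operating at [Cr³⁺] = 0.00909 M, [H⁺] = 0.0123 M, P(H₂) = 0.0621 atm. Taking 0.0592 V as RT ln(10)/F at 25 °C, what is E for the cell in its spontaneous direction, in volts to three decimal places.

+0.743 V

H⁺/H₂ is the cathode (higher E°), Cr³⁺/Cr the anode: E°cell = +0.00 − (-0.78) = +0.78 V, n = 6.
Overall: 6 H⁺(aq) + 2 Cr(s) → 3 H₂(g) + 2 Cr³⁺(aq)
Q = P(H₂)^3·[Cr³⁺]^2 / ([H⁺]^6); log Q = 3.757.
E = E° − (0.0592/n) log Q = +0.78 − (0.0592/6)(3.757) = +0.743 V.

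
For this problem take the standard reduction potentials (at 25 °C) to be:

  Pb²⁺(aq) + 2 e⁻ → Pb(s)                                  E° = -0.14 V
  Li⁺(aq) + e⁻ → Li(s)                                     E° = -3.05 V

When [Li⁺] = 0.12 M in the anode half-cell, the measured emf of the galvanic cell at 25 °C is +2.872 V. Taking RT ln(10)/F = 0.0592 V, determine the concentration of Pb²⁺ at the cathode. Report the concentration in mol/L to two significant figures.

0.00075 M

Pb²⁺/Pb is the cathode, Li⁺/Li the anode: E°cell = +2.91 V, n = 2.
Overall reaction: Pb²⁺(aq) + 2 Li(s) → Pb(s) + 2 Li⁺(aq); Q = [Li⁺]^2/[Pb²⁺]^1.
From E = E° − (0.0592/n) log Q: log Q = (E° − E)·n/0.0592 = (+2.91 − (+2.872))·2/0.0592 = 1.2838.
So 1·log[Pb²⁺] = 2·log(0.12) − log Q = -1.8416 − (1.2838) = -3.1254; [Pb²⁺] = 10^(-3.1254) ≈ 0.00075 M.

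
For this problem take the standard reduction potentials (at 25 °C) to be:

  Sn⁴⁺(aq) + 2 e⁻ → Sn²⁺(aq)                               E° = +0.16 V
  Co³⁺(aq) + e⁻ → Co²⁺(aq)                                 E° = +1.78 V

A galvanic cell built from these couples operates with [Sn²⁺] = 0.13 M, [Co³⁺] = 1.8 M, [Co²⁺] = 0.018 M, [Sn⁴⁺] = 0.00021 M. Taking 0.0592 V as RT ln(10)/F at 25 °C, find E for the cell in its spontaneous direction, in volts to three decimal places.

+1.821 V

Co³⁺/Co²⁺ is the cathode (higher E°), Sn⁴⁺/Sn²⁺ the anode: E°cell = +1.78 − (+0.16) = +1.62 V, n = 2.
Overall: 2 Co³⁺(aq) + Sn²⁺(aq) → 2 Co²⁺(aq) + Sn⁴⁺(aq)
Q = [Co²⁺]^2·[Sn⁴⁺] / ([Co³⁺]^2·[Sn²⁺]); log Q = -6.792.
E = E° − (0.0592/n) log Q = +1.62 − (0.0592/2)(-6.792) = +1.821 V.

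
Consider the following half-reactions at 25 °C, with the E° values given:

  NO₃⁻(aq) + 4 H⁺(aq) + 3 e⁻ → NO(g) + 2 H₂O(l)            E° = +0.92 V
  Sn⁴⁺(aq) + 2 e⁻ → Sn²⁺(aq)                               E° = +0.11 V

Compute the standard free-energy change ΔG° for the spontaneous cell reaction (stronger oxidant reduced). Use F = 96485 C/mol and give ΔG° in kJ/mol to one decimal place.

-468.9 kJ/mol

NO₃⁻/NO (E° = +0.92 V) is the cathode; Sn⁴⁺/Sn²⁺ (E° = +0.11 V) is the anode, so E°cell = +0.81 V.
Balancing electrons gives n = 6 (lcm of 3 and 2).
ΔG° = −nFE° = −(6)(96485)(+0.81) = -468,917 J = -468.9 kJ/mol.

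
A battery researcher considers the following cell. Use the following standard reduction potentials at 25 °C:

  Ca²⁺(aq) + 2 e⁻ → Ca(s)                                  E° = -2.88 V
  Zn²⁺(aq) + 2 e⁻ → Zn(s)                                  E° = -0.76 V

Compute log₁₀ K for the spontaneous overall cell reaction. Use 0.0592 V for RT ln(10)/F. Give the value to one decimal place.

71.6

Cathode: Zn²⁺/Zn; anode: Ca²⁺/Ca. E°cell = +2.12 V, n = 2.
log K = nE°cell / 0.0592 = (2)(+2.12) / 0.0592 = 71.6.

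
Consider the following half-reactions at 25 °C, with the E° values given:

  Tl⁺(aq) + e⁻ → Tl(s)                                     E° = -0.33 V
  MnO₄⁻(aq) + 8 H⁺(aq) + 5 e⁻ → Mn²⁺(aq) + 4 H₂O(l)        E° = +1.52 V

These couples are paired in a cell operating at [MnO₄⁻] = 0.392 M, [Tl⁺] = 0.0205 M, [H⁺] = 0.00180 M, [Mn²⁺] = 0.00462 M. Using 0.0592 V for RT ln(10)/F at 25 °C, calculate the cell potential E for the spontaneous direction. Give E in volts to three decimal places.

MnO₄⁻/Mn²⁺ is the cathode (higher E°), Tl⁺/Tl the anode: E°cell = +1.52 − (-0.33) = +1.85 V, n = 5.
Overall: MnO₄⁻(aq) + 8 H⁺(aq) + 5 Tl(s) → Mn²⁺(aq) + 4 H₂O(l) + 5 Tl⁺(aq)
Q = [Mn²⁺]·[Tl⁺]^5 / ([MnO₄⁻]·[H⁺]^8); log Q = 11.588.
E = E° − (0.0592/n) log Q = +1.85 − (0.0592/5)(11.588) = +1.713 V.

+1.713 V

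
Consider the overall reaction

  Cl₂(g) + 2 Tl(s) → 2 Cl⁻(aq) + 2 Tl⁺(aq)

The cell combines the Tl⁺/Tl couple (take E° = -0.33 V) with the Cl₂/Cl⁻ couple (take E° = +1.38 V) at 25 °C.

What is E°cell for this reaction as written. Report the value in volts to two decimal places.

The Cl₂/Cl⁻ couple has the higher reduction potential, so it is the cathode; Tl⁺/Tl is oxidised at the anode.
E°cell = E°(cathode) − E°(anode) = (+1.38) − (-0.33) = +1.71 V.
Since E°cell > 0, the reaction is spontaneous under standard conditions.

+1.71 V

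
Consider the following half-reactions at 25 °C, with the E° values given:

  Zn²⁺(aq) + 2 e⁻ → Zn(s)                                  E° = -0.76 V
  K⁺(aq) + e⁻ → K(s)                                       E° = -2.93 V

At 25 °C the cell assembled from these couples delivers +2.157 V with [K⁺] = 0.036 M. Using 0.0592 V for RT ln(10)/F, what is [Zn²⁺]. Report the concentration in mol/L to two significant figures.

0.00047 M

Zn²⁺/Zn is the cathode, K⁺/K the anode: E°cell = +2.17 V, n = 2.
Overall reaction: Zn²⁺(aq) + 2 K(s) → Zn(s) + 2 K⁺(aq); Q = [K⁺]^2/[Zn²⁺]^1.
From E = E° − (0.0592/n) log Q: log Q = (E° − E)·n/0.0592 = (+2.17 − (+2.157))·2/0.0592 = 0.4392.
So 1·log[Zn²⁺] = 2·log(0.036) − log Q = -2.8874 − (0.4392) = -3.3266; [Zn²⁺] = 10^(-3.3266) ≈ 0.00047 M.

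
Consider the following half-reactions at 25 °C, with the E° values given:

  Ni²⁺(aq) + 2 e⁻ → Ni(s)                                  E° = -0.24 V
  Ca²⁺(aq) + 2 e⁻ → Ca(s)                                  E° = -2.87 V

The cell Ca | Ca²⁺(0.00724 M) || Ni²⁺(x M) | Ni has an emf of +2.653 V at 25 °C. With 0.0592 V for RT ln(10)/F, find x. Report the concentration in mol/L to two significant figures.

0.043 M

Ni²⁺/Ni is the cathode, Ca²⁺/Ca the anode: E°cell = +2.63 V, n = 2.
Overall reaction: Ni²⁺(aq) + Ca(s) → Ni(s) + Ca²⁺(aq); Q = [Ca²⁺]^1/[Ni²⁺]^1.
From E = E° − (0.0592/n) log Q: log Q = (E° − E)·n/0.0592 = (+2.63 − (+2.653))·2/0.0592 = -0.7770.
So 1·log[Ni²⁺] = 1·log(0.00724) − log Q = -2.1403 − (-0.7770) = -1.3633; [Ni²⁺] = 10^(-1.3633) ≈ 0.043 M.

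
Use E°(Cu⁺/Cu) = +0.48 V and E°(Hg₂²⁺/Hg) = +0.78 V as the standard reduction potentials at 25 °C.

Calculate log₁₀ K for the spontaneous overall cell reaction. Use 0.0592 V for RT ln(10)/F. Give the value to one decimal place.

Cathode: Hg₂²⁺/Hg; anode: Cu⁺/Cu. E°cell = +0.30 V, n = 2.
log K = nE°cell / 0.0592 = (2)(+0.30) / 0.0592 = 10.1.

10.1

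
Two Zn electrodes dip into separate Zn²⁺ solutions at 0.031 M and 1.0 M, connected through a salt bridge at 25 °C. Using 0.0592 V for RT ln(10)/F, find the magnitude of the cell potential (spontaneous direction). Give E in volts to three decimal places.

For a concentration cell E°cell = 0. The 1.0 M side is the cathode (reduction is favoured where [Zn²⁺] is higher).
With n = 2, E = −(0.0592/2) log([Zn²⁺]ₐₙ/[Zn²⁺]꜀ₐₜ) = −(0.0592/2) log(0.031/1) = −(0.0592/2)(-1.509) = +0.045 V.

+0.045 V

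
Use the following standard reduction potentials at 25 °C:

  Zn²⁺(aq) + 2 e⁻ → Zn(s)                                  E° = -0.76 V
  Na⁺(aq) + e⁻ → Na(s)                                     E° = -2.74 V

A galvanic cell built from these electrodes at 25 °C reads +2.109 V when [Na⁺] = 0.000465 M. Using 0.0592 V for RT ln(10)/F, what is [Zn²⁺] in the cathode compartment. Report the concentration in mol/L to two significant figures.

Zn²⁺/Zn is the cathode, Na⁺/Na the anode: E°cell = +1.98 V, n = 2.
Overall reaction: Zn²⁺(aq) + 2 Na(s) → Zn(s) + 2 Na⁺(aq); Q = [Na⁺]^2/[Zn²⁺]^1.
From E = E° − (0.0592/n) log Q: log Q = (E° − E)·n/0.0592 = (+1.98 − (+2.109))·2/0.0592 = -4.3581.
So 1·log[Zn²⁺] = 2·log(0.000465) − log Q = -6.6651 − (-4.3581) = -2.3070; [Zn²⁺] = 10^(-2.3070) ≈ 0.0049 M.

0.0049 M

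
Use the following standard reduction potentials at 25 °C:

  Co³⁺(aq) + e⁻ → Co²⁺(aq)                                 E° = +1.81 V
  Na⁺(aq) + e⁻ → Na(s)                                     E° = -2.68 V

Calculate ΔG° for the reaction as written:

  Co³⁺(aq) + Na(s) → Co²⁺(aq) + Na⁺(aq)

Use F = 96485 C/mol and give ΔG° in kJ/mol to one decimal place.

-433.2 kJ/mol

As written, Co³⁺/Co²⁺ is reduced (cathode) and Na⁺/Na is oxidised (anode), so E°cell = (+1.81) − (-2.68) = +4.49 V.
Balancing electrons gives n = 1.
ΔG° = −nFE° = −(1)(96485)(+4.49) = -433,218 J = -433.2 kJ/mol.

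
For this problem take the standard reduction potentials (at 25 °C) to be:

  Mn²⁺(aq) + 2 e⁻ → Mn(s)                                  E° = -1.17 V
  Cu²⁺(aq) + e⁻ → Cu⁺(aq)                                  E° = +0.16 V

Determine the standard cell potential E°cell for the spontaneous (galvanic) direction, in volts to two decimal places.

+1.33 V

The Cu²⁺/Cu⁺ couple has the higher reduction potential, so it is the cathode; Mn²⁺/Mn is oxidised at the anode.
E°cell = E°(cathode) − E°(anode) = (+0.16) − (-1.17) = +1.33 V.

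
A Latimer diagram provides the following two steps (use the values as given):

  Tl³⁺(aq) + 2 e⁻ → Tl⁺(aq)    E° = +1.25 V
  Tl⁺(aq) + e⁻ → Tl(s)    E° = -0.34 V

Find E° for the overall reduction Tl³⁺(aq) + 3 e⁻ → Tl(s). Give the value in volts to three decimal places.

Since ΔG° = −nFE° is additive over sequential reductions, n₃E°₃ = n₁E°₁ + n₂E°₂.
E°₃ = (2×+1.25 + 1×-0.34) / 3 = (+2.160) / 3 = +0.720 V.
E° values themselves are not directly additive — weighting by electron count is essential.

+0.720 V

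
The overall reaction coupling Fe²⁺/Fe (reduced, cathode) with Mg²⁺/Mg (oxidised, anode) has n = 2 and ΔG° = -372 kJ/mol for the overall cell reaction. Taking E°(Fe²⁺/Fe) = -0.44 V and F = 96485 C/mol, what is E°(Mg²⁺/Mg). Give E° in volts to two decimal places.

-2.37 V

E°cell = −ΔG°/(nF) = −(-372×10³)/((2)(96485)) = +1.928 V.
Since Fe²⁺/Fe is the cathode and Mg²⁺/Mg the anode, E°cell = E°(Fe²⁺/Fe) − E°(Mg²⁺/Mg).
So E°(Mg²⁺/Mg) = E°(Fe²⁺/Fe) − E°cell = (-0.44) − (+1.928) = -2.37 V.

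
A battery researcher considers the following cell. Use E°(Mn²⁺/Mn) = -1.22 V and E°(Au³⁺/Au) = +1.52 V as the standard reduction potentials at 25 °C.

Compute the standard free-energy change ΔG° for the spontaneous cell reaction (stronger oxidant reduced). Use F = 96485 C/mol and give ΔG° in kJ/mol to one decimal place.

Au³⁺/Au (E° = +1.52 V) is the cathode; Mn²⁺/Mn (E° = -1.22 V) is the anode, so E°cell = +2.74 V.
Balancing electrons gives n = 6 (lcm of 3 and 2).
ΔG° = −nFE° = −(6)(96485)(+2.74) = -1,586,213 J = -1586.2 kJ/mol.

-1586.2 kJ/mol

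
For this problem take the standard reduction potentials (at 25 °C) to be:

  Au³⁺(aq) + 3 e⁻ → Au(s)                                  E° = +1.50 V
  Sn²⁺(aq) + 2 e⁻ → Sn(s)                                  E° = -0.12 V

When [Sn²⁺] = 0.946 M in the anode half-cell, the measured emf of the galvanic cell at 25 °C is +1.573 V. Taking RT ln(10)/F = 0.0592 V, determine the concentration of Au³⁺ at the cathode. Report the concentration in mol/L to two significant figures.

Au³⁺/Au is the cathode, Sn²⁺/Sn the anode: E°cell = +1.62 V, n = 6.
Overall reaction: 2 Au³⁺(aq) + 3 Sn(s) → 2 Au(s) + 3 Sn²⁺(aq); Q = [Sn²⁺]^3/[Au³⁺]^2.
From E = E° − (0.0592/n) log Q: log Q = (E° − E)·n/0.0592 = (+1.62 − (+1.573))·6/0.0592 = 4.7635.
So 2·log[Au³⁺] = 3·log(0.946) − log Q = -0.0723 − (4.7635) = -4.8358; log[Au³⁺] = -4.8358 / 2 = -2.4179; [Au³⁺] = 10^(-2.4179) ≈ 0.0038 M.

0.0038 M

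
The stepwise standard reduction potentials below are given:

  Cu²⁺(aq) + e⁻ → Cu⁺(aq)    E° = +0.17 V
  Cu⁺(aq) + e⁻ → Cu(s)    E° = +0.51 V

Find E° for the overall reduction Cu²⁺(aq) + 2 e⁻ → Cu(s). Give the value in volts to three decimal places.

Since ΔG° = −nFE° is additive over sequential reductions, n₃E°₃ = n₁E°₁ + n₂E°₂.
E°₃ = (1×+0.17 + 1×+0.51) / 2 = (+0.680) / 2 = +0.340 V.

+0.340 V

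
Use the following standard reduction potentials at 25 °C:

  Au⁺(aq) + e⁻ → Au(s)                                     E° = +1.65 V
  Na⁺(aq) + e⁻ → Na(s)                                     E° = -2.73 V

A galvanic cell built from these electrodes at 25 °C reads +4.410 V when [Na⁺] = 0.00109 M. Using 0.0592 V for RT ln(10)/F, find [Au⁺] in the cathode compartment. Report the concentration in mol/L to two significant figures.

Au⁺/Au is the cathode, Na⁺/Na the anode: E°cell = +4.38 V, n = 1.
Overall reaction: Au⁺(aq) + Na(s) → Au(s) + Na⁺(aq); Q = [Na⁺]^1/[Au⁺]^1.
From E = E° − (0.0592/n) log Q: log Q = (E° − E)·n/0.0592 = (+4.38 − (+4.410))·1/0.0592 = -0.5068.
So 1·log[Au⁺] = 1·log(0.00109) − log Q = -2.9626 − (-0.5068) = -2.4558; [Au⁺] = 10^(-2.4558) ≈ 0.0035 M.

0.0035 M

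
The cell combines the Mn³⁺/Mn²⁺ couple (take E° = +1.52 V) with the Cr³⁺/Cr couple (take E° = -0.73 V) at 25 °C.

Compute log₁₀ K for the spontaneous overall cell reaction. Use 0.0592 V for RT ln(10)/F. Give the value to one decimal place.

114.0

Cathode: Mn³⁺/Mn²⁺; anode: Cr³⁺/Cr. E°cell = +2.25 V, n = 3.
log K = nE°cell / 0.0592 = (3)(+2.25) / 0.0592 = 114.0.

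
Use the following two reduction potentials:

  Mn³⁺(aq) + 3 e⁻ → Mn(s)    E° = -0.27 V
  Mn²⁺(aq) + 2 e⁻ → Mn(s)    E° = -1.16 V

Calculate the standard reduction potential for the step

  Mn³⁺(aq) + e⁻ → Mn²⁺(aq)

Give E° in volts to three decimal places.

+1.510 V

Sequential free energies add, so n₃E°₃ = n₁E°₁ + n₂E°₂.
With n₃ = 3, and the known step contributing 2×(-1.16) V, the unknown satisfies 1·E° = 3×(-0.27) − 2×(-1.16) = +1.510.
E° = +1.510 / 1 = +1.510 V.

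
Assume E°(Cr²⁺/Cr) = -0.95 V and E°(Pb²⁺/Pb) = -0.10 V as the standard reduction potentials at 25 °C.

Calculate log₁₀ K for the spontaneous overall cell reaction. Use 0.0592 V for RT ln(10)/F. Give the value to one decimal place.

Cathode: Pb²⁺/Pb; anode: Cr²⁺/Cr. E°cell = +0.85 V, n = 2.
log K = nE°cell / 0.0592 = (2)(+0.85) / 0.0592 = 28.7.

28.7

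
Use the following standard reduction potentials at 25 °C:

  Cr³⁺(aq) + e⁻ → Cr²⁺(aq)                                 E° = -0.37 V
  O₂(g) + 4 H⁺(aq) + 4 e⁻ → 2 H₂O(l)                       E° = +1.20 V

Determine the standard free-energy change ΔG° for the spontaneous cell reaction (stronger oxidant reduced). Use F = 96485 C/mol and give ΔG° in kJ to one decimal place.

O₂/H₂O (E° = +1.20 V) is the cathode; Cr³⁺/Cr²⁺ (E° = -0.37 V) is the anode, so E°cell = +1.57 V.
Balancing electrons gives n = 4 (lcm of 4 and 1).
ΔG° = −nFE° = −(4)(96485)(+1.57) = -605,926 J = -605.9 kJ.

-605.9 kJ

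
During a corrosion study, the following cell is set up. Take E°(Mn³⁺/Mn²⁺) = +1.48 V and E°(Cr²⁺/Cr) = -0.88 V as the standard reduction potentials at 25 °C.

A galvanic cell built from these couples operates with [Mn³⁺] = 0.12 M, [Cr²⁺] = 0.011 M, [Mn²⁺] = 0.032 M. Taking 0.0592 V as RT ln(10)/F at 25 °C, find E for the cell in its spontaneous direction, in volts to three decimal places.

Mn³⁺/Mn²⁺ is the cathode (higher E°), Cr²⁺/Cr the anode: E°cell = +1.48 − (-0.88) = +2.36 V, n = 2.
Overall: 2 Mn³⁺(aq) + Cr(s) → 2 Mn²⁺(aq) + Cr²⁺(aq)
Q = [Mn²⁺]^2·[Cr²⁺] / ([Mn³⁺]^2); log Q = -3.107.
E = E° − (0.0592/n) log Q = +2.36 − (0.0592/2)(-3.107) = +2.452 V.

+2.452 V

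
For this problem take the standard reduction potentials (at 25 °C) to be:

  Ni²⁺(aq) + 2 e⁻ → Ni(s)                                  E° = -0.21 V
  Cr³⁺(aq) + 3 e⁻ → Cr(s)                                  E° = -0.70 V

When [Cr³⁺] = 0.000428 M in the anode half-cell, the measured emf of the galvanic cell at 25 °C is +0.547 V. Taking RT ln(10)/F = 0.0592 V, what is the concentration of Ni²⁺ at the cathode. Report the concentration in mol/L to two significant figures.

Ni²⁺/Ni is the cathode, Cr³⁺/Cr the anode: E°cell = +0.49 V, n = 6.
Overall reaction: 3 Ni²⁺(aq) + 2 Cr(s) → 3 Ni(s) + 2 Cr³⁺(aq); Q = [Cr³⁺]^2/[Ni²⁺]^3.
From E = E° − (0.0592/n) log Q: log Q = (E° − E)·n/0.0592 = (+0.49 − (+0.547))·6/0.0592 = -5.7770.
So 3·log[Ni²⁺] = 2·log(0.000428) − log Q = -6.7371 − (-5.7770) = -0.9601; log[Ni²⁺] = -0.9601 / 3 = -0.3200; [Ni²⁺] = 10^(-0.3200) ≈ 0.48 M.

0.48 M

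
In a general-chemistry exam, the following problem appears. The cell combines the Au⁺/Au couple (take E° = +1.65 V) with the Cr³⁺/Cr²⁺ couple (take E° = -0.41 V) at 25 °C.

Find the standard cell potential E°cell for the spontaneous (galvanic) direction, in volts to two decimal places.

The Au⁺/Au couple has the higher reduction potential, so it is the cathode; Cr³⁺/Cr²⁺ is oxidised at the anode.
E°cell = E°(cathode) − E°(anode) = (+1.65) − (-0.41) = +2.06 V.

+2.06 V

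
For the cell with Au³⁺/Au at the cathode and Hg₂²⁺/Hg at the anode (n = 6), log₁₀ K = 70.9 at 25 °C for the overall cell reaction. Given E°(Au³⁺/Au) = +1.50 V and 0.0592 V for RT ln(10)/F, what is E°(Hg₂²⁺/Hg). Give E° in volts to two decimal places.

+0.80 V

E°cell = (0.0592/n)·log K = (0.0592/6)(70.9) = +0.700 V.
Since Au³⁺/Au is the cathode and Hg₂²⁺/Hg the anode, E°cell = E°(Au³⁺/Au) − E°(Hg₂²⁺/Hg).
So E°(Hg₂²⁺/Hg) = E°(Au³⁺/Au) − E°cell = (+1.50) − (+0.700) = +0.80 V.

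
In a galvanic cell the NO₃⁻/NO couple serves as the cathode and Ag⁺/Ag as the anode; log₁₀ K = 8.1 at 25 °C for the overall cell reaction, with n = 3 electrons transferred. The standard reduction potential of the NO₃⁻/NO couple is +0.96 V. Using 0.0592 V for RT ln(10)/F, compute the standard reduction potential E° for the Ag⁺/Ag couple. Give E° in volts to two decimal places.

E°cell = (0.0592/n)·log K = (0.0592/3)(8.1) = +0.160 V.
Since NO₃⁻/NO is the cathode and Ag⁺/Ag the anode, E°cell = E°(NO₃⁻/NO) − E°(Ag⁺/Ag).
So E°(Ag⁺/Ag) = E°(NO₃⁻/NO) − E°cell = (+0.96) − (+0.160) = +0.80 V.

+0.80 V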